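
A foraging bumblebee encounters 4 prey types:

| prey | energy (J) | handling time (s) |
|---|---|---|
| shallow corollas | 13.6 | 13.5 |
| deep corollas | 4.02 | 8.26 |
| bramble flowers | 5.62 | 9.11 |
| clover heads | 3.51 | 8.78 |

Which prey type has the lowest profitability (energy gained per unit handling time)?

clover heads

Profitability E/h (J/s): shallow corollas = 13.6/13.5 = 1.01, deep corollas = 4.02/8.26 = 0.487, bramble flowers = 5.62/9.11 = 0.617, clover heads = 3.51/8.78 = 0.4.
Ranked: shallow corollas > bramble flowers > deep corollas > clover heads.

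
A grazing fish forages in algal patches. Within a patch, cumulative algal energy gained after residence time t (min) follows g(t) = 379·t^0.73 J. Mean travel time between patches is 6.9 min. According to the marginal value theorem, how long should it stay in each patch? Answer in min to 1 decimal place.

18.7 min

Maximise g(t)/(T+t): set derivative to zero → g'(t)(T+t) = g(t).
g'(t) = 0.73·379·t^-0.27. Setting 0.73·379·t^-0.27 = 379·t^0.73/(6.9+t) gives 0.73(6.9+t) = t, so 0.27·t = 0.73×6.9.
t* = 0.73×6.9/0.27 = 18.66 min.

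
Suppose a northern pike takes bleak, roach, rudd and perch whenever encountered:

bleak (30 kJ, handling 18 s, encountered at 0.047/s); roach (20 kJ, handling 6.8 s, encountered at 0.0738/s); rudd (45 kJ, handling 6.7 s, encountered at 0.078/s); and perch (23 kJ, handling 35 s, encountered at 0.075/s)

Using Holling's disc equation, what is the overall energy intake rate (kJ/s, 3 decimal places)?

R = Σλ_iE_i / (1 + Σλ_ih_i)
Numerator: 0.047×30 + 0.0738×20 + 0.078×45 + 0.075×23 = 8.121
Denominator: 1 + 0.047×18 + 0.0738×6.8 + 0.078×6.7 + 0.075×35 = 5.495
R = 8.121/5.495 = 1.478 kJ/s

1.478 kJ/s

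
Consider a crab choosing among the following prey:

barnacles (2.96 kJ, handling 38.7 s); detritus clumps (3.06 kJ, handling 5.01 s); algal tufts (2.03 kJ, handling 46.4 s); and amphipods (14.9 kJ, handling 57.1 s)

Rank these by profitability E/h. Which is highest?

In descending order of E/h:
detritus clumps: 3.06/5.01 = 0.611 kJ/s
amphipods: 14.9/57.1 = 0.261 kJ/s
barnacles: 2.96/38.7 = 0.0765 kJ/s
algal tufts: 2.03/46.4 = 0.0437 kJ/s

detritus clumps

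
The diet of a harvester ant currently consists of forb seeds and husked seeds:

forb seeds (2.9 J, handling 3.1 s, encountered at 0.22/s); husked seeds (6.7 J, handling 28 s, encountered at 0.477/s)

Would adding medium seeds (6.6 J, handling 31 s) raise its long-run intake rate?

No

On forb seeds and husked seeds alone, R = ΣλE/(1+Σλh) = 3.834/15.04 = 0.2549 J/s.
medium seeds: E/h = 6.6/31 = 0.2129 J/s.
Since 0.2129 < R, time spent handling medium seeds is better spent searching.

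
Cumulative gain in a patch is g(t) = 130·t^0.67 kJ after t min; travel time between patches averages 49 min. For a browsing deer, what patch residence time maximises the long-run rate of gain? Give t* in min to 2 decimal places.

Optimal t* satisfies g'(t*) = g(t*)/(T + t*).
g'(t) = 0.67·130·t^-0.33. Setting 0.67·130·t^-0.33 = 130·t^0.67/(49+t) gives 0.67(49+t) = t, so 0.33·t = 0.67×49.
t* = 0.67×49/0.33 = 99.48 min.

99.48 min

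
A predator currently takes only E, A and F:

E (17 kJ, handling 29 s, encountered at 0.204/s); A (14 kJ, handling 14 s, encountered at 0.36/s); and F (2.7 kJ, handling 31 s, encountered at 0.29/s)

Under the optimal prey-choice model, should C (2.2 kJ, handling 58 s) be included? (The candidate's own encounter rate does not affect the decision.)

No

Intake rate on the current diet: R = (0.204×17 + 0.36×14 + 0.29×2.7) / (1 + 0.204×29 + 0.36×14 + 0.29×31) = 9.291/20.95 = 0.4436 kJ/s.
C: E/h = 2.2/58 = 0.03793 kJ/s.
0.03793 < 0.4436, so adding C would lower the average — exclude it.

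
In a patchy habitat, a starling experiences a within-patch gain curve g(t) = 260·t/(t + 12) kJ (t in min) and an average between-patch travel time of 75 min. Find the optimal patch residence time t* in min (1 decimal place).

30.0 min

Maximise g(t)/(T+t): set derivative to zero → g'(t)(T+t) = g(t).
g'(t) = 260·12/(t + 12)². Setting 260·12/(t+12)² = 260t/[(t+12)(75+t)] gives 12(75+t) = t(t+12), so t² = 12×75 = 900.
t* = √900 = 30 min.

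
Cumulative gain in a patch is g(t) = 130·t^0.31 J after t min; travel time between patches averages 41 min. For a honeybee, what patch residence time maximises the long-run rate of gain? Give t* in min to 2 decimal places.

18.42 min

Maximise g(t)/(T+t): set derivative to zero → g'(t)(T+t) = g(t).
g'(t) = 0.31·130·t^-0.69. Setting 0.31·130·t^-0.69 = 130·t^0.31/(41+t) gives 0.31(41+t) = t, so 0.69·t = 0.31×41.
t* = 0.31×41/0.69 = 18.42 min.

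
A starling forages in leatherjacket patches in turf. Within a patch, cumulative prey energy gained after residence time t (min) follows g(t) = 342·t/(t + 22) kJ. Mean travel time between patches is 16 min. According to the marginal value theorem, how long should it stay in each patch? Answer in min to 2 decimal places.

Maximise g(t)/(T+t): set derivative to zero → g'(t)(T+t) = g(t).
g'(t) = 342·22/(t + 22)². Setting 342·22/(t+22)² = 342t/[(t+22)(16+t)] gives 22(16+t) = t(t+22), so t² = 22×16 = 352.
t* = √352 = 18.76 min.

18.76 min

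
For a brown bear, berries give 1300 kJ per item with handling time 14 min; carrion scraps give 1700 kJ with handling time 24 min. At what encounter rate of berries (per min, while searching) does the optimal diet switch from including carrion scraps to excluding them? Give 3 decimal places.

At the threshold, the rate on berries alone equals the profitability of carrion scraps: λ·1300/(1 + λ·14) = 1700/24 = 70.83.
Rearranging, λ(1300 − 70.83×14) = 70.83, so λ = 70.83/308.3 = 0.2297 per min.

0.230 per min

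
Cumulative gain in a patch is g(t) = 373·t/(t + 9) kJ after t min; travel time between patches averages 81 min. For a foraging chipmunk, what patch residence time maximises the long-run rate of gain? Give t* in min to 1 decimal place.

By the marginal value theorem, leave when the instantaneous gain rate g'(t) equals the habitat-wide average g(t)/(T + t).
g'(t) = 373·9/(t + 9)². Setting 373·9/(t+9)² = 373t/[(t+9)(81+t)] gives 9(81+t) = t(t+9), so t² = 9×81 = 729.
t* = √729 = 27 min.

27.0 min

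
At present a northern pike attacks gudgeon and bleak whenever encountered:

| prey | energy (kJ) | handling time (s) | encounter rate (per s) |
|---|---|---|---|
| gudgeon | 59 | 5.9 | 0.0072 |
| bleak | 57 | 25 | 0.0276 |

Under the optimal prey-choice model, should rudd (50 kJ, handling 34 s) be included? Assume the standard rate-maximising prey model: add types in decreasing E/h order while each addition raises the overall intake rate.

On gudgeon and bleak alone, R = ΣλE/(1+Σλh) = 1.998/1.732 = 1.153 kJ/s.
rudd: E/h = 50/34 = 1.471 kJ/s.
1.471 > 1.153, so adding rudd raises the average — include it.

Yes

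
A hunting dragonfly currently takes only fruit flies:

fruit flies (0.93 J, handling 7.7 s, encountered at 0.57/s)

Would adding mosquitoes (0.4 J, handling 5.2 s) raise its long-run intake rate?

No

Intake rate on the current diet: R = (0.57×0.93) / (1 + 0.57×7.7) = 0.5301/5.389 = 0.09837 J/s.
Profitability of mosquitoes: 0.4/5.2 = 0.07692 J/s.
Since 0.07692 < R, time spent handling mosquitoes is better spent searching.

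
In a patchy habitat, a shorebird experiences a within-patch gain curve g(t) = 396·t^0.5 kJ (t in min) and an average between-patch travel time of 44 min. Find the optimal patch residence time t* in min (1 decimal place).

By the marginal value theorem, leave when the instantaneous gain rate g'(t) equals the habitat-wide average g(t)/(T + t).
g'(t) = 0.5·396·t^-0.5. Setting 0.5·396·t^-0.5 = 396·t^0.5/(44+t) gives 0.5(44+t) = t, so 0.50·t = 0.5×44.
t* = 0.5×44/0.50 = 44 min.

44.0 min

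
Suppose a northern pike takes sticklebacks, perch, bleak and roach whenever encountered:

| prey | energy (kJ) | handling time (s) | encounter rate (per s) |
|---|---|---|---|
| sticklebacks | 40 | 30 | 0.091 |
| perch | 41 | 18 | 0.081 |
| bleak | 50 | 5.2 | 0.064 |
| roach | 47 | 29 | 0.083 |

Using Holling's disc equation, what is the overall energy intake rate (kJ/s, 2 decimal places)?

1.77 kJ/s

R = (0.091×40 + 0.081×41 + 0.064×50 + 0.083×47) / (1 + 0.091×30 + 0.081×18 + 0.064×5.2 + 0.083×29) = 14.06/7.928 = 1.774 kJ/s.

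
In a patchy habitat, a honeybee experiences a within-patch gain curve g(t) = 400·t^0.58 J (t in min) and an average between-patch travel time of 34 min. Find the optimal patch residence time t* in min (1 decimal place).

47.0 min

By the marginal value theorem, leave when the instantaneous gain rate g'(t) equals the habitat-wide average g(t)/(T + t).
g'(t) = 0.58·400·t^-0.42. Setting 0.58·400·t^-0.42 = 400·t^0.58/(34+t) gives 0.58(34+t) = t, so 0.42·t = 0.58×34.
t* = 0.58×34/0.42 = 46.95 min.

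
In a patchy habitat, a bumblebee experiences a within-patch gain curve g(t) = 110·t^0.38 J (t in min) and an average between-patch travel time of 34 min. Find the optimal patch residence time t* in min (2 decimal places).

Optimal t* satisfies g'(t*) = g(t*)/(T + t*).
g'(t) = 0.38·110·t^-0.62. Setting 0.38·110·t^-0.62 = 110·t^0.38/(34+t) gives 0.38(34+t) = t, so 0.62·t = 0.38×34.
t* = 0.38×34/0.62 = 20.84 min.

20.84 min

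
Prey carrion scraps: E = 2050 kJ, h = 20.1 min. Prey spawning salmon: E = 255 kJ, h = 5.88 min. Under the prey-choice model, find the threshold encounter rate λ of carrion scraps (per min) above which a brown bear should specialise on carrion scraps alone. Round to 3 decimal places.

0.037 per min

Drop spawning salmon once their profitability E₂/h₂ falls below the rate achievable on carrion scraps alone: E₂/h₂ = λE₁/(1 + λh₁).
Solve for λ: λE₁h₂ = E₂(1 + λh₁) → λ(E₁h₂ − E₂h₁) = E₂ → λ = E₂/(E₁h₂ − E₂h₁).
λ = 255/(2050×5.88 − 255×20.1) = 255/6928 = 0.0368 per min.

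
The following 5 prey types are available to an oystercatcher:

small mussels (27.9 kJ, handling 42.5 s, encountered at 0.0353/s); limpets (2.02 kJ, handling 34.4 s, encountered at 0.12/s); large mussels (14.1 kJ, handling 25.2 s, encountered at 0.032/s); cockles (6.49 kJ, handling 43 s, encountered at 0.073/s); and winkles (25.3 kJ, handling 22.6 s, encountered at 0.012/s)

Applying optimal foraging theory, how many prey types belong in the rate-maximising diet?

3

Profitabilities (E/h, kJ/s): winkles 1.12, small mussels 0.656, large mussels 0.56, cockles 0.151, limpets 0.0587. Add prey in this order while the next type's profitability exceeds the intake rate on those already taken.
Rate on top 1: 0.2388. small mussels: 0.656 > 0.2388 → include.
Rate on top 2: 0.4649. large mussels: 0.56 > 0.4649 → include.
Rate on top 3: 0.4862. cockles: 0.151 < 0.4862 → exclude; stop.
Optimal diet: winkles, small mussels, large mussels — 3 of 5 types.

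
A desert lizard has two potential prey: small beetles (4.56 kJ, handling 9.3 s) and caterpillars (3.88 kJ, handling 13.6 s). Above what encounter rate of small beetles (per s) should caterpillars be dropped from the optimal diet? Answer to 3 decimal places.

0.150 per s

The zero-one rule: include caterpillars iff E₂/h₂ > λE₁/(1+λh₁). Equality gives the switch point.
λE₁h₂ = E₂ + λE₂h₁ ⇒ λ = E₂/(E₁h₂ − E₂h₁) = 3.88/(62.02 − 36.08) = 0.1496 per s.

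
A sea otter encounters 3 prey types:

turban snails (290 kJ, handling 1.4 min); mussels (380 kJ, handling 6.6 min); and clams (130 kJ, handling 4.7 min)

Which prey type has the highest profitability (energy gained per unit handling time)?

turban snails

In descending order of E/h:
turban snails: 290/1.4 = 207 kJ/min
mussels: 380/6.6 = 57.6 kJ/min
clams: 130/4.7 = 27.7 kJ/min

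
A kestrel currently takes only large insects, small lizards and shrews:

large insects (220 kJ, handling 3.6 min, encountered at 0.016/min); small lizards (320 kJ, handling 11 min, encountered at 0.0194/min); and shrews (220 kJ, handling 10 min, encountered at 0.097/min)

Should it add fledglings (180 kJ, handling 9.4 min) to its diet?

Yes

Intake rate on the current diet: R = (0.016×220 + 0.0194×320 + 0.097×220) / (1 + 0.016×3.6 + 0.0194×11 + 0.097×10) = 31.07/2.241 = 13.86 kJ/min.
fledglings: E/h = 180/9.4 = 19.15 kJ/min.
Since 19.15 > R, including fledglings increases the long-run rate.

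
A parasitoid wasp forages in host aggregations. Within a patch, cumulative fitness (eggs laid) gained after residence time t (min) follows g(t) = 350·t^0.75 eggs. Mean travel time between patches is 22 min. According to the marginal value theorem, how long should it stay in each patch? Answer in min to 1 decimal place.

66.0 min

By the marginal value theorem, leave when the instantaneous gain rate g'(t) equals the habitat-wide average g(t)/(T + t).
g'(t) = 0.75·350·t^-0.25. Setting 0.75·350·t^-0.25 = 350·t^0.75/(22+t) gives 0.75(22+t) = t, so 0.25·t = 0.75×22.
t* = 0.75×22/0.25 = 66 min.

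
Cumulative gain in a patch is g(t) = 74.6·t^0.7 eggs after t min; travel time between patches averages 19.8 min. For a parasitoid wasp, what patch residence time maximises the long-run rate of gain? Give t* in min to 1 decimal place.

46.2 min

Maximise g(t)/(T+t): set derivative to zero → g'(t)(T+t) = g(t).
g'(t) = 0.7·74.6·t^-0.3. Setting 0.7·74.6·t^-0.3 = 74.6·t^0.7/(19.8+t) gives 0.7(19.8+t) = t, so 0.30·t = 0.7×19.8.
t* = 0.7×19.8/0.30 = 46.2 min.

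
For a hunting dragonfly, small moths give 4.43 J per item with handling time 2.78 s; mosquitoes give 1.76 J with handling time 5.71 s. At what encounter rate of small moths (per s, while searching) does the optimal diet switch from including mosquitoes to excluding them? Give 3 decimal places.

0.086 per s

The zero-one rule: include mosquitoes iff E₂/h₂ > λE₁/(1+λh₁). Equality gives the switch point.
λE₁h₂ = E₂ + λE₂h₁ ⇒ λ = E₂/(E₁h₂ − E₂h₁) = 1.76/(25.3 − 4.893) = 0.08626 per s.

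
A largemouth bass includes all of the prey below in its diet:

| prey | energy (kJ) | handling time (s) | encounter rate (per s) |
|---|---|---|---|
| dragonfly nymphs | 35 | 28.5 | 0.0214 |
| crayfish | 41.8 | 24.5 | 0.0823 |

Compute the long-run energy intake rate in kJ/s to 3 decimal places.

1.155 kJ/s

R = Σλ_iE_i / (1 + Σλ_ih_i)
Numerator: 0.0214×35 + 0.0823×41.8 = 4.189
Denominator: 1 + 0.0214×28.5 + 0.0823×24.5 = 3.626
R = 4.189/3.626 = 1.155 kJ/s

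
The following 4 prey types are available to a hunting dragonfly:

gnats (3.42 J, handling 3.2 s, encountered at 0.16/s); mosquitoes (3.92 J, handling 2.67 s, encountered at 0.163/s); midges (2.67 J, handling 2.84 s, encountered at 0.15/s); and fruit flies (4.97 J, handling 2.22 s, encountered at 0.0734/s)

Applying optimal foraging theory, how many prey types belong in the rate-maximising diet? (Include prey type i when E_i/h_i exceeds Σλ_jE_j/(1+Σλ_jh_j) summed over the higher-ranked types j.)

4

Rank by E/h (J/s): fruit flies 2.24, mosquitoes 1.47, gnats 1.07, midges 0.94. Include each in turn until the next type's E/h falls below the running intake rate.
Rate on top 1: 0.3137. mosquitoes: 1.47 > 0.3137 → include.
Rate on top 2: 0.6281. gnats: 1.07 > 0.6281 → include.
Rate on top 3: 0.735. midges: 0.94 > 0.735 → include.
Optimal diet: fruit flies, mosquitoes, gnats, midges — 4 of 4 types.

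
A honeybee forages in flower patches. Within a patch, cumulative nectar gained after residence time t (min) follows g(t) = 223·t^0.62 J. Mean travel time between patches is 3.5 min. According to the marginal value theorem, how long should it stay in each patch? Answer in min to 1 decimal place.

Optimal t* satisfies g'(t*) = g(t*)/(T + t*).
g'(t) = 0.62·223·t^-0.38. Setting 0.62·223·t^-0.38 = 223·t^0.62/(3.5+t) gives 0.62(3.5+t) = t, so 0.38·t = 0.62×3.5.
t* = 0.62×3.5/0.38 = 5.711 min.

5.7 min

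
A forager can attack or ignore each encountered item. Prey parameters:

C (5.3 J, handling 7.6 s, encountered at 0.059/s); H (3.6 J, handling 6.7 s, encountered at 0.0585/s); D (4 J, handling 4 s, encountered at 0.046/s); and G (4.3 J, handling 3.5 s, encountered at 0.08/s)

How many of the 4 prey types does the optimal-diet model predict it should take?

Rank by E/h (J/s): G 1.23, D 1, C 0.697, H 0.537. Include each in turn until the next type's E/h falls below the running intake rate.
Rate on top 1: 0.2687. D: 1 > 0.2687 → include.
Rate on top 2: 0.3607. C: 0.697 > 0.3607 → include.
Rate on top 3: 0.4396. H: 0.537 > 0.4396 → include.
Optimal diet: G, D, C, H — 4 of 4 types.

4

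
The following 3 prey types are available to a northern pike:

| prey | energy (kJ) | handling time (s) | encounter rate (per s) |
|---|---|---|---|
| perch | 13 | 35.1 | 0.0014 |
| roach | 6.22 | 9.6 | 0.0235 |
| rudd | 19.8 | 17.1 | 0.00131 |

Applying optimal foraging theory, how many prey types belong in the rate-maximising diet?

E/h in descending order: rudd 1.16, roach 0.648, perch 0.37 kJ/s. The optimal diet is the largest prefix of this list for which every included type satisfies E_i/h_i > R on the types above it.
Rate on top 1: 0.02537. roach: 0.648 > 0.02537 → include.
Rate on top 2: 0.1379. perch: 0.37 > 0.1379 → include.
Optimal diet: rudd, roach, perch — 3 of 3 types.

3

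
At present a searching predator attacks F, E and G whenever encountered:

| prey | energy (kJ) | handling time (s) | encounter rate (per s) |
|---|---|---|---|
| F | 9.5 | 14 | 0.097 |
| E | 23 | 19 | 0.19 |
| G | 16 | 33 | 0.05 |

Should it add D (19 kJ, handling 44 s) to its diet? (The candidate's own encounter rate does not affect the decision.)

No

Intake rate on the current diet: R = (0.097×9.5 + 0.19×23 + 0.05×16) / (1 + 0.097×14 + 0.19×19 + 0.05×33) = 6.091/7.618 = 0.7996 kJ/s.
D: E/h = 19/44 = 0.4318 kJ/s.
Since 0.4318 < R, time spent handling D is better spent searching.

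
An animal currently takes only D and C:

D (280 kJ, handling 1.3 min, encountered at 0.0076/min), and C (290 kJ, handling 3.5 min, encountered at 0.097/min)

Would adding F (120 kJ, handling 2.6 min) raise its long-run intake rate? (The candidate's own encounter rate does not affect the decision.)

Yes

Current rate: (0.0076×280 + 0.097×290)/(1 + 0.0076×1.3 + 0.097×3.5) = 22.42 kJ/min.
Profitability of F: 120/2.6 = 46.15 kJ/min.
46.15 > 22.42, so adding F raises the average — include it.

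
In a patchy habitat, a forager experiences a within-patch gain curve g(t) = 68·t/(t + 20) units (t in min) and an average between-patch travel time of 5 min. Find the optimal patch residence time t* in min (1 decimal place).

10.0 min

Optimal t* satisfies g'(t*) = g(t*)/(T + t*).
g'(t) = 68·20/(t + 20)². Setting 68·20/(t+20)² = 68t/[(t+20)(5+t)] gives 20(5+t) = t(t+20), so t² = 20×5 = 100.
t* = √100 = 10 min.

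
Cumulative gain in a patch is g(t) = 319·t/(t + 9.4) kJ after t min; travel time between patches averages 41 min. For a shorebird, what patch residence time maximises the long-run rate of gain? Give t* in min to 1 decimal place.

19.6 min

Optimal t* satisfies g'(t*) = g(t*)/(T + t*).
g'(t) = 319·9.4/(t + 9.4)². Setting 319·9.4/(t+9.4)² = 319t/[(t+9.4)(41+t)] gives 9.4(41+t) = t(t+9.4), so t² = 9.4×41 = 385.4.
t* = √385.4 = 19.63 min.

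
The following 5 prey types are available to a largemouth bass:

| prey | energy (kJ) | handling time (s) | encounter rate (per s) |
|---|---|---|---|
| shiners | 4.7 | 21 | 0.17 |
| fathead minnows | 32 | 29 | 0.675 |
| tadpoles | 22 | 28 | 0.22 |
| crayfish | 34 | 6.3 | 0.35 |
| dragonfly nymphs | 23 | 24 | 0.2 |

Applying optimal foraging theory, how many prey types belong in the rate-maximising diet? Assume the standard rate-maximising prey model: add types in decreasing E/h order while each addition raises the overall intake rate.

Rank by E/h (kJ/s): crayfish 5.4, fathead minnows 1.1, dragonfly nymphs 0.958, tadpoles 0.786, shiners 0.224. Include each in turn until the next type's E/h falls below the running intake rate.
Rate on top 1: 3.713. fathead minnows: 1.1 < 3.713 → exclude; stop.
Optimal diet: crayfish — 1 of 5 types.

1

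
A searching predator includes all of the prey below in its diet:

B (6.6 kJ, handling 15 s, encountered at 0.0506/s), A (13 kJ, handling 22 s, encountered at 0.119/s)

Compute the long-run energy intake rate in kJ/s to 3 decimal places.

R = (0.0506×6.6 + 0.119×13) / (1 + 0.0506×15 + 0.119×22) = 1.881/4.377 = 0.4297 kJ/s.

0.430 kJ/s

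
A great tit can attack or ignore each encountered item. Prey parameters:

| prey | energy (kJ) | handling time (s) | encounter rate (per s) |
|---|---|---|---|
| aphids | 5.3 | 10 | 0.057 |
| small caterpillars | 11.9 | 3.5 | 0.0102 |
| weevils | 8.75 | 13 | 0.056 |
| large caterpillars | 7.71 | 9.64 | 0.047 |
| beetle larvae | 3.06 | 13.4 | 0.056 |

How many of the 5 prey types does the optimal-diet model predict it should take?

4

E/h in descending order: small caterpillars 3.4, large caterpillars 0.8, weevils 0.673, aphids 0.53, beetle larvae 0.228 kJ/s. The optimal diet is the largest prefix of this list for which every included type satisfies E_i/h_i > R on the types above it.
Rate on top 1: 0.1172. large caterpillars: 0.8 > 0.1172 → include.
Rate on top 2: 0.3249. weevils: 0.673 > 0.3249 → include.
Rate on top 3: 0.4393. aphids: 0.53 > 0.4393 → include.
Rate on top 4: 0.4578. beetle larvae: 0.228 < 0.4578 → exclude; stop.
Optimal diet: small caterpillars, large caterpillars, weevils, aphids — 4 of 5 types.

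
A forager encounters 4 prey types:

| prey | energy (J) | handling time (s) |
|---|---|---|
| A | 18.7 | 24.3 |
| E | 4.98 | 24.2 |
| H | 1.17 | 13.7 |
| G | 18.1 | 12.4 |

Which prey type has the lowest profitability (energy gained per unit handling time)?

Profitability E/h (J/s): A = 18.7/24.3 = 0.77, E = 4.98/24.2 = 0.206, H = 1.17/13.7 = 0.0854, G = 18.1/12.4 = 1.46.
Ranked: G > A > E > H.

H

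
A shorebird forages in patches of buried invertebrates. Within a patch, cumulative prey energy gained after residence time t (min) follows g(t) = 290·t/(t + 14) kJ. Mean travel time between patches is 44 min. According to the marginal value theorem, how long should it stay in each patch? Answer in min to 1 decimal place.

24.8 min

Optimal t* satisfies g'(t*) = g(t*)/(T + t*).
g'(t) = 290·14/(t + 14)². Setting 290·14/(t+14)² = 290t/[(t+14)(44+t)] gives 14(44+t) = t(t+14), so t² = 14×44 = 616.
t* = √616 = 24.82 min.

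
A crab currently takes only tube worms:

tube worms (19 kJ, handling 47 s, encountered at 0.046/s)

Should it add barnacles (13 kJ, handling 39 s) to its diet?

Intake rate on the current diet: R = (0.046×19) / (1 + 0.046×47) = 0.874/3.162 = 0.2764 kJ/s.
Profitability of barnacles: 13/39 = 0.3333 kJ/s.
0.3333 > 0.2764, so adding barnacles raises the average — include it.

Yes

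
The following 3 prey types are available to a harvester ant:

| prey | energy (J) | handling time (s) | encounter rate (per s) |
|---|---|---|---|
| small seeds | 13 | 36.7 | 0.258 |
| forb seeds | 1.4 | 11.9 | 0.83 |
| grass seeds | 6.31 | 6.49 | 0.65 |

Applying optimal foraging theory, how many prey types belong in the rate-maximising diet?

Profitabilities (E/h, J/s): grass seeds 0.972, small seeds 0.354, forb seeds 0.118. Add prey in this order while the next type's profitability exceeds the intake rate on those already taken.
Rate on top 1: 0.786. small seeds: 0.354 < 0.786 → exclude; stop.
Optimal diet: grass seeds — 1 of 3 types.

1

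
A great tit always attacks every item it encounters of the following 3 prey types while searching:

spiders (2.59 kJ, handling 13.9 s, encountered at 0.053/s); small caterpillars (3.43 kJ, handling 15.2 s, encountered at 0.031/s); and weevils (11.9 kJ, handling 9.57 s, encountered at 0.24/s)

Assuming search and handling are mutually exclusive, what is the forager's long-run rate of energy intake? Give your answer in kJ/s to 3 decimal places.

Energy encountered per unit search time: 0.053×2.59 + 0.031×3.43 + 0.24×11.9 = 3.1 kJ/s.
Handling time per unit search time: 0.053×13.9 + 0.031×15.2 + 0.24×9.57 = 3.505.
Rate = 3.1/(1 + 3.505) = 0.6881 kJ/s.

0.688 kJ/s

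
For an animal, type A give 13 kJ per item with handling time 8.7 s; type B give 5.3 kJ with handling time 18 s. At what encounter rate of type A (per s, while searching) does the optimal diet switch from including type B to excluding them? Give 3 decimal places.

0.028 per s

Drop type B once their profitability E₂/h₂ falls below the rate achievable on type A alone: E₂/h₂ = λE₁/(1 + λh₁).
Solve for λ: λE₁h₂ = E₂(1 + λh₁) → λ(E₁h₂ − E₂h₁) = E₂ → λ = E₂/(E₁h₂ − E₂h₁).
λ = 5.3/(13×18 − 5.3×8.7) = 5.3/187.9 = 0.02821 per s.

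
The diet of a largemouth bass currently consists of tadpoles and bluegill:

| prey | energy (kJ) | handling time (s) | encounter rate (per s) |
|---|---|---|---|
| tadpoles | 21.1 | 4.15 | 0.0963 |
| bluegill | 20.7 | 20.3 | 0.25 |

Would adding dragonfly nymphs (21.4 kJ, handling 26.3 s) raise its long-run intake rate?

On tadpoles and bluegill alone, R = ΣλE/(1+Σλh) = 7.207/6.475 = 1.113 kJ/s.
Profitability of dragonfly nymphs: 21.4/26.3 = 0.8137 kJ/s.
Since 0.8137 < R, time spent handling dragonfly nymphs is better spent searching.

No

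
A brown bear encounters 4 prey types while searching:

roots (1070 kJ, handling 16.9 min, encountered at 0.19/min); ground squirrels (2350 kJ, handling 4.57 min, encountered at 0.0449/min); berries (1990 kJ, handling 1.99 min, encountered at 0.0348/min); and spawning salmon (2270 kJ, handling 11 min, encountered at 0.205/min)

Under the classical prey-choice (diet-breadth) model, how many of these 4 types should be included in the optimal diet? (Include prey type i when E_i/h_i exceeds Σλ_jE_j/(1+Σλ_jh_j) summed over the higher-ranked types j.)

E/h in descending order: berries 1e+03, ground squirrels 514, spawning salmon 206, roots 63.3 kJ/min. The optimal diet is the largest prefix of this list for which every included type satisfies E_i/h_i > R on the types above it.
Rate on top 1: 64.77. ground squirrels: 514 > 64.77 → include.
Rate on top 2: 137.1. spawning salmon: 206 > 137.1 → include.
Rate on top 3: 181.4. roots: 63.3 < 181.4 → exclude; stop.
Optimal diet: berries, ground squirrels, spawning salmon — 3 of 4 types.

3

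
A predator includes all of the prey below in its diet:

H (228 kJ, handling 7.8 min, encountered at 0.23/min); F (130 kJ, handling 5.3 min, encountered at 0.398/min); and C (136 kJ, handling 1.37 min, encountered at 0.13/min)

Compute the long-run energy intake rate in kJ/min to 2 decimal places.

23.98 kJ/min

R = Σλ_iE_i / (1 + Σλ_ih_i)
Numerator: 0.23×228 + 0.398×130 + 0.13×136 = 121.9
Denominator: 1 + 0.23×7.8 + 0.398×5.3 + 0.13×1.37 = 5.082
R = 121.9/5.082 = 23.98 kJ/min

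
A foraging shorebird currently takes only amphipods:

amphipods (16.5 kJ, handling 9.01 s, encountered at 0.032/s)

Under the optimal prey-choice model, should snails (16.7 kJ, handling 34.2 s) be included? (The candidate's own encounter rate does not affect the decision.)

Intake rate on the current diet: R = (0.032×16.5) / (1 + 0.032×9.01) = 0.528/1.288 = 0.4098 kJ/s.
snails: E/h = 16.7/34.2 = 0.4883 kJ/s.
0.4883 > 0.4098, so adding snails raises the average — include it.

Yes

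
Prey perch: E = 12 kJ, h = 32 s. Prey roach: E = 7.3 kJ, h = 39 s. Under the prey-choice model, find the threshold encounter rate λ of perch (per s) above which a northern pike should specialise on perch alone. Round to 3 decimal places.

0.031 per s

The zero-one rule: include roach iff E₂/h₂ > λE₁/(1+λh₁). Equality gives the switch point.
λE₁h₂ = E₂ + λE₂h₁ ⇒ λ = E₂/(E₁h₂ − E₂h₁) = 7.3/(468 − 233.6) = 0.03114 per s.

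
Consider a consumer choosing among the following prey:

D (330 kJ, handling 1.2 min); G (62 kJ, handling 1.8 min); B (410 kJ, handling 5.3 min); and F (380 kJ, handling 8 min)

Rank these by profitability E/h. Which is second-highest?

Profitability E/h (kJ/min): D = 330/1.2 = 275, G = 62/1.8 = 34.4, B = 410/5.3 = 77.4, F = 380/8 = 47.5.
Ranked: D > B > F > G.

B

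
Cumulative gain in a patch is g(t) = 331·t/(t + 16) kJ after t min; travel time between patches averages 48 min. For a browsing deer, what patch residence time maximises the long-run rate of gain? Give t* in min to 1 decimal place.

27.7 min

By the marginal value theorem, leave when the instantaneous gain rate g'(t) equals the habitat-wide average g(t)/(T + t).
g'(t) = 331·16/(t + 16)². Setting 331·16/(t+16)² = 331t/[(t+16)(48+t)] gives 16(48+t) = t(t+16), so t² = 16×48 = 768.
t* = √768 = 27.71 min.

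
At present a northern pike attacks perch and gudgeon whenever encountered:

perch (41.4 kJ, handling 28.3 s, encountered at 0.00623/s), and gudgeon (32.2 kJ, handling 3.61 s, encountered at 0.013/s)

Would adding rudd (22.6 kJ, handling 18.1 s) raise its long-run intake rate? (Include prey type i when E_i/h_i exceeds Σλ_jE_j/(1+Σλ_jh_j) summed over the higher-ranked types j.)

Yes

On perch and gudgeon alone, R = ΣλE/(1+Σλh) = 0.6765/1.223 = 0.5531 kJ/s.
rudd: E/h = 22.6/18.1 = 1.249 kJ/s.
1.249 > 0.5531, so adding rudd raises the average — include it.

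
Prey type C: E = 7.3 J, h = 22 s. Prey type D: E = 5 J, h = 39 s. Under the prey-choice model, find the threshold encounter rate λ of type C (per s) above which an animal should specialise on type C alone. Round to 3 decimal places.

0.029 per s

At the threshold, the rate on type C alone equals the profitability of type D: λ·7.3/(1 + λ·22) = 5/39 = 0.1282.
Rearranging, λ(7.3 − 0.1282×22) = 0.1282, so λ = 0.1282/4.479 = 0.02862 per s.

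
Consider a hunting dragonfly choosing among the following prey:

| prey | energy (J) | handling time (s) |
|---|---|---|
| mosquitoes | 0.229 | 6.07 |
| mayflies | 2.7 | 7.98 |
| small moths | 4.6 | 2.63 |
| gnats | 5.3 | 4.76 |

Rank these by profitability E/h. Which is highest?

small moths

In descending order of E/h:
small moths: 4.6/2.63 = 1.75 J/s
gnats: 5.3/4.76 = 1.11 J/s
mayflies: 2.7/7.98 = 0.338 J/s
mosquitoes: 0.229/6.07 = 0.0377 J/s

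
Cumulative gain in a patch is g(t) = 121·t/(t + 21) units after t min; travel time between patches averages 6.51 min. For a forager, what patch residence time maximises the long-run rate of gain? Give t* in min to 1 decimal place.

11.7 min

Optimal t* satisfies g'(t*) = g(t*)/(T + t*).
g'(t) = 121·21/(t + 21)². Setting 121·21/(t+21)² = 121t/[(t+21)(6.51+t)] gives 21(6.51+t) = t(t+21), so t² = 21×6.51 = 136.7.
t* = √136.7 = 11.69 min.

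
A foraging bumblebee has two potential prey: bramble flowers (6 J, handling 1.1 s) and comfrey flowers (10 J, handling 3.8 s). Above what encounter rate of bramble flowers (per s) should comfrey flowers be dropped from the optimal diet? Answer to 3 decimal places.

Drop comfrey flowers once their profitability E₂/h₂ falls below the rate achievable on bramble flowers alone: E₂/h₂ = λE₁/(1 + λh₁).
Solve for λ: λE₁h₂ = E₂(1 + λh₁) → λ(E₁h₂ − E₂h₁) = E₂ → λ = E₂/(E₁h₂ − E₂h₁).
λ = 10/(6×3.8 − 10×1.1) = 10/11.8 = 0.8475 per s.

0.847 per s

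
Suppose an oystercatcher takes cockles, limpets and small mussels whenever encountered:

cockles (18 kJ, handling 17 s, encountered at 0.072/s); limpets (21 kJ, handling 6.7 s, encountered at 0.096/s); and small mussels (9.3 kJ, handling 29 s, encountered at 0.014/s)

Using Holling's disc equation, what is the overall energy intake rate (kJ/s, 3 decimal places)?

R = (0.072×18 + 0.096×21 + 0.014×9.3) / (1 + 0.072×17 + 0.096×6.7 + 0.014×29) = 3.442/3.273 = 1.052 kJ/s.

1.052 kJ/s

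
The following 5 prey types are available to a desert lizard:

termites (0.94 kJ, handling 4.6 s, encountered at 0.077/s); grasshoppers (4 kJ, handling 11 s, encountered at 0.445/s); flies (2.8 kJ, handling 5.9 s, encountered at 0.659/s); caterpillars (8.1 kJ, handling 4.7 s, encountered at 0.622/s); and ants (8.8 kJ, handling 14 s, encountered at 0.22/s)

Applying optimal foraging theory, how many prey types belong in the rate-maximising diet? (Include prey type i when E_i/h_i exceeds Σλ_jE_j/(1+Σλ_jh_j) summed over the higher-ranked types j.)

E/h in descending order: caterpillars 1.72, ants 0.629, flies 0.475, grasshoppers 0.364, termites 0.204 kJ/s. The optimal diet is the largest prefix of this list for which every included type satisfies E_i/h_i > R on the types above it.
Rate on top 1: 1.284. ants: 0.629 < 1.284 → exclude; stop.
Optimal diet: caterpillars — 1 of 5 types.

1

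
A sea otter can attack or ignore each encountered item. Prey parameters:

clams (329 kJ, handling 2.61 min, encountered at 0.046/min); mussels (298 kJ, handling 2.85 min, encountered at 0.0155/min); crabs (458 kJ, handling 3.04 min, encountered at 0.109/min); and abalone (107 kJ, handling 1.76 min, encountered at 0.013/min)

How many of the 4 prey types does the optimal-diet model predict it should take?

4

Rank by E/h (kJ/min): crabs 151, clams 126, mussels 105, abalone 60.8. Include each in turn until the next type's E/h falls below the running intake rate.
Rate on top 1: 37.5. clams: 126 > 37.5 → include.
Rate on top 2: 44.82. mussels: 105 > 44.82 → include.
Rate on top 3: 46.59. abalone: 60.8 > 46.59 → include.
Optimal diet: crabs, clams, mussels, abalone — 4 of 4 types.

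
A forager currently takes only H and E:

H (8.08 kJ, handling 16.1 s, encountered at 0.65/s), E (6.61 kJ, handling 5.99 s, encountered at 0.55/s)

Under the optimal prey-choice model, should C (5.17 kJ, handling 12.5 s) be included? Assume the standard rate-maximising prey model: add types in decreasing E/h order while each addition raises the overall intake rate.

Current rate: (0.65×8.08 + 0.55×6.61)/(1 + 0.65×16.1 + 0.55×5.99) = 0.6022 kJ/s.
C: E/h = 5.17/12.5 = 0.4136 kJ/s.
0.4136 < 0.6022, so adding C would lower the average — exclude it.

No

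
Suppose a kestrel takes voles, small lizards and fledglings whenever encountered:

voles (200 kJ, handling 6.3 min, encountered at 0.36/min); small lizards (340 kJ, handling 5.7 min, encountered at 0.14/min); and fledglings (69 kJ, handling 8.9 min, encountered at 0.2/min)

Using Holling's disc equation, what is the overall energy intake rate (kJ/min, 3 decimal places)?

22.819 kJ/min

R = (0.36×200 + 0.14×340 + 0.2×69) / (1 + 0.36×6.3 + 0.14×5.7 + 0.2×8.9) = 133.4/5.846 = 22.82 kJ/min.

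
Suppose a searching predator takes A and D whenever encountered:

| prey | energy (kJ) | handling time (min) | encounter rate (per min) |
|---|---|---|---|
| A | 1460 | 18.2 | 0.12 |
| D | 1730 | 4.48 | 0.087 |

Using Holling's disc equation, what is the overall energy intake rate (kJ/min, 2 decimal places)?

R = Σλ_iE_i / (1 + Σλ_ih_i)
Numerator: 0.12×1460 + 0.087×1730 = 325.7
Denominator: 1 + 0.12×18.2 + 0.087×4.48 = 3.574
R = 325.7/3.574 = 91.14 kJ/min

91.14 kJ/min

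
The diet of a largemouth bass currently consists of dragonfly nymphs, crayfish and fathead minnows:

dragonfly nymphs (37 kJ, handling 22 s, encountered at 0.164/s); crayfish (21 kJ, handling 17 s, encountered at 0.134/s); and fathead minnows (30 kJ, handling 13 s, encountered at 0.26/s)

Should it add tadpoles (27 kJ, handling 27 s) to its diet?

Current rate: (0.164×37 + 0.134×21 + 0.26×30)/(1 + 0.164×22 + 0.134×17 + 0.26×13) = 1.625 kJ/s.
Profitability of tadpoles: 27/27 = 1 kJ/s.
Since 1 < R, time spent handling tadpoles is better spent searching.

No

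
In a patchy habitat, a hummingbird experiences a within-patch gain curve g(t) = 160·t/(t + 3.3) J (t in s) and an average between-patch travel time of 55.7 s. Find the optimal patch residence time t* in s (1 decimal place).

Maximise g(t)/(T+t): set derivative to zero → g'(t)(T+t) = g(t).
g'(t) = 160·3.3/(t + 3.3)². Setting 160·3.3/(t+3.3)² = 160t/[(t+3.3)(55.7+t)] gives 3.3(55.7+t) = t(t+3.3), so t² = 3.3×55.7 = 183.8.
t* = √183.8 = 13.56 s.

13.6 s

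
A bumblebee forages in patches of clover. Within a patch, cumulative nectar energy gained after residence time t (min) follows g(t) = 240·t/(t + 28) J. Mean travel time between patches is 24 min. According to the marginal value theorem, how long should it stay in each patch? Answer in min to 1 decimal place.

Maximise g(t)/(T+t): set derivative to zero → g'(t)(T+t) = g(t).
g'(t) = 240·28/(t + 28)². Setting 240·28/(t+28)² = 240t/[(t+28)(24+t)] gives 28(24+t) = t(t+28), so t² = 28×24 = 672.
t* = √672 = 25.92 min.

25.9 min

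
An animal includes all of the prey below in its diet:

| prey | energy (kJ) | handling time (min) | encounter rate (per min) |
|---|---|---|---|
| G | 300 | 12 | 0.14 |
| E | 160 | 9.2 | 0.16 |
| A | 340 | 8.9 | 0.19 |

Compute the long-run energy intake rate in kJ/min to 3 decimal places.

22.625 kJ/min

R = (0.14×300 + 0.16×160 + 0.19×340) / (1 + 0.14×12 + 0.16×9.2 + 0.19×8.9) = 132.2/5.843 = 22.63 kJ/min.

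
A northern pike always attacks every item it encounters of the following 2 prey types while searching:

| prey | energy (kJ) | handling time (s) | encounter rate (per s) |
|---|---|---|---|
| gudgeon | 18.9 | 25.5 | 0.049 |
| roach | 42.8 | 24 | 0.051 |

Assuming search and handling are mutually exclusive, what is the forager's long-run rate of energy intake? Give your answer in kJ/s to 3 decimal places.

0.895 kJ/s

R = Σλ_iE_i / (1 + Σλ_ih_i)
Numerator: 0.049×18.9 + 0.051×42.8 = 3.109
Denominator: 1 + 0.049×25.5 + 0.051×24 = 3.474
R = 3.109/3.474 = 0.895 kJ/s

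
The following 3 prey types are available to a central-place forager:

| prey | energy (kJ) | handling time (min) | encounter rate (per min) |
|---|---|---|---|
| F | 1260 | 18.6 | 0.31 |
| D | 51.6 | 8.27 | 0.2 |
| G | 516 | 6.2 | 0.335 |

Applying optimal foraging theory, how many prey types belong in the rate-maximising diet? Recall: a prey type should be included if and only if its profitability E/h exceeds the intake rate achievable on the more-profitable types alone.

Profitabilities (E/h, kJ/min): G 83.2, F 67.7, D 6.24. Add prey in this order while the next type's profitability exceeds the intake rate on those already taken.
Rate on top 1: 56.18. F: 67.7 > 56.18 → include.
Rate on top 2: 63.72. D: 6.24 < 63.72 → exclude; stop.
Optimal diet: G, F — 2 of 3 types.

2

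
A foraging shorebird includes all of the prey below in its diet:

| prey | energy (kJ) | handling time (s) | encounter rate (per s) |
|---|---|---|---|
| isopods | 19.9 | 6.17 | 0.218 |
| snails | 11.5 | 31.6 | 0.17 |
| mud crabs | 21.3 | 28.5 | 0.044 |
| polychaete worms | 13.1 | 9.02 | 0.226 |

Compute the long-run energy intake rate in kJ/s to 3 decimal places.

0.926 kJ/s

R = Σλ_iE_i / (1 + Σλ_ih_i)
Numerator: 0.218×19.9 + 0.17×11.5 + 0.044×21.3 + 0.226×13.1 = 10.19
Denominator: 1 + 0.218×6.17 + 0.17×31.6 + 0.044×28.5 + 0.226×9.02 = 11.01
R = 10.19/11.01 = 0.9256 kJ/s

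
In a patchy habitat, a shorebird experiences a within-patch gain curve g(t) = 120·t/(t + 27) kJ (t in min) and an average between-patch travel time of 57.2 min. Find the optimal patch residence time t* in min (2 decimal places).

39.30 min

Maximise g(t)/(T+t): set derivative to zero → g'(t)(T+t) = g(t).
g'(t) = 120·27/(t + 27)². Setting 120·27/(t+27)² = 120t/[(t+27)(57.2+t)] gives 27(57.2+t) = t(t+27), so t² = 27×57.2 = 1544.
t* = √1544 = 39.3 min.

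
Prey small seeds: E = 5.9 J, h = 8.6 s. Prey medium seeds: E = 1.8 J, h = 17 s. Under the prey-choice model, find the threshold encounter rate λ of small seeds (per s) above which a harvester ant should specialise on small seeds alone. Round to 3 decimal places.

Drop medium seeds once their profitability E₂/h₂ falls below the rate achievable on small seeds alone: E₂/h₂ = λE₁/(1 + λh₁).
Solve for λ: λE₁h₂ = E₂(1 + λh₁) → λ(E₁h₂ − E₂h₁) = E₂ → λ = E₂/(E₁h₂ − E₂h₁).
λ = 1.8/(5.9×17 − 1.8×8.6) = 1.8/84.82 = 0.02122 per s.

0.021 per s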